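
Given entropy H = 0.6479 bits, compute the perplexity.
1.5669

Perplexity is 2^H (or exp(H) for natural log).

H = 0.6479 bits
Perplexity = 2^0.6479 = 1.5669

Interpretation: The model's uncertainty is equivalent to choosing uniformly among 1.6 options.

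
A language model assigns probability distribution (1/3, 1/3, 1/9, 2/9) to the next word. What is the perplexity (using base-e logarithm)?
3.7091

Perplexity is e^H (or exp(H) for natural log).

First, H = -Σ p log p = 1.3108 nats
Perplexity = e^1.3108 = 3.7091

Interpretation: The model's uncertainty is equivalent to choosing uniformly among 3.7 options.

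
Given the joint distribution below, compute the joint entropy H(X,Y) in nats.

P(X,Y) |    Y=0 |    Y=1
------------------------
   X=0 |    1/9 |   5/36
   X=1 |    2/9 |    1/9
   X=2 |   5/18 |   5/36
1.7267 nats

Joint entropy is H(X,Y) = -Σ_{x,y} p(x,y) log p(x,y).

Summing over all non-zero entries:
H(X,Y) = -[1/9·log_e(1/9) + 5/36·log_e(5/36) + 2/9·log_e(2/9) + 1/9·log_e(1/9) + 5/18·log_e(5/18) + 5/36·log_e(5/36)]
H(X,Y) = 1.7267 nats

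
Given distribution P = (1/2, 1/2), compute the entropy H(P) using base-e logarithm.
0.6931 nats

Shannon entropy is H(X) = -Σ p(x) log p(x).

For P = (1/2, 1/2):
H = -1/2 × log_e(1/2) -1/2 × log_e(1/2)
H = 0.6931 nats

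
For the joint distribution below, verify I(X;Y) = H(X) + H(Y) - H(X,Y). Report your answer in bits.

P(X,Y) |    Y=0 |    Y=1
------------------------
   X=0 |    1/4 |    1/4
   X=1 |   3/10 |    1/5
I(X;Y) = 0.0073 bits

Mutual information has multiple equivalent forms:
- I(X;Y) = H(X) - H(X|Y)
- I(X;Y) = H(Y) - H(Y|X)
- I(X;Y) = H(X) + H(Y) - H(X,Y)

Computing all quantities:
H(X) = 1.0000, H(Y) = 0.9928, H(X,Y) = 1.9855
H(X|Y) = 0.9927, H(Y|X) = 0.9855

Verification:
H(X) - H(X|Y) = 1.0000 - 0.9927 = 0.0073
H(Y) - H(Y|X) = 0.9928 - 0.9855 = 0.0073
H(X) + H(Y) - H(X,Y) = 1.0000 + 0.9928 - 1.9855 = 0.0073

All forms give I(X;Y) = 0.0073 bits. ✓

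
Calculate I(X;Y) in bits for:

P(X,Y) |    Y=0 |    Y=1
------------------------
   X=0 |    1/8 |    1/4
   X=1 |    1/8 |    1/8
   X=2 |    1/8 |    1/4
0.0157 bits

Mutual information: I(X;Y) = H(X) + H(Y) - H(X,Y)

Marginals:
P(X) = (3/8, 1/4, 3/8), H(X) = 1.5613 bits
P(Y) = (3/8, 5/8), H(Y) = 0.9544 bits

Joint entropy: H(X,Y) = 2.5000 bits

I(X;Y) = 1.5613 + 0.9544 - 2.5000 = 0.0157 bits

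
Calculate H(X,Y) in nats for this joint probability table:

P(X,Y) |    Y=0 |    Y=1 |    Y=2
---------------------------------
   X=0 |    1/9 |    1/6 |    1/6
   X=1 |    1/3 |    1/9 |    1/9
1.6959 nats

Joint entropy is H(X,Y) = -Σ_{x,y} p(x,y) log p(x,y).

Summing over all non-zero entries:
H(X,Y) = -[1/9·log_e(1/9) + 1/6·log_e(1/6) + 1/6·log_e(1/6) + 1/3·log_e(1/3) + 1/9·log_e(1/9) + 1/9·log_e(1/9)]
H(X,Y) = 1.6959 nats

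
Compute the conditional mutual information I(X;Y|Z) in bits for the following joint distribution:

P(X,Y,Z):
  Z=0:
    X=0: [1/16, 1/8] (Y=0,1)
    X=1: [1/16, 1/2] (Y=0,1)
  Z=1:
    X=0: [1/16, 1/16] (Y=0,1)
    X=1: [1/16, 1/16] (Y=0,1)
0.0323 bits

Conditional mutual information: I(X;Y|Z) = H(X|Z) + H(Y|Z) - H(X,Y|Z)

H(Z) = 0.8113
H(X,Z) = 1.6697 → H(X|Z) = 0.8585
H(Y,Z) = 1.5488 → H(Y|Z) = 0.7375
H(X,Y,Z) = 2.3750 → H(X,Y|Z) = 1.5637

I(X;Y|Z) = 0.8585 + 0.7375 - 1.5637 = 0.0323 bits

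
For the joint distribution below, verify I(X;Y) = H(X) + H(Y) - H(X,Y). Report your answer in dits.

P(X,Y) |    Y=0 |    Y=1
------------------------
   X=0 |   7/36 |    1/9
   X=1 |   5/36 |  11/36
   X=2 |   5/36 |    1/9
I(X;Y) = 0.0189 dits

Mutual information has multiple equivalent forms:
- I(X;Y) = H(X) - H(X|Y)
- I(X;Y) = H(Y) - H(Y|X)
- I(X;Y) = H(X) + H(Y) - H(X,Y)

Computing all quantities:
H(X) = 0.4644, H(Y) = 0.3004, H(X,Y) = 0.7458
H(X|Y) = 0.4455, H(Y|X) = 0.2815

Verification:
H(X) - H(X|Y) = 0.4644 - 0.4455 = 0.0189
H(Y) - H(Y|X) = 0.3004 - 0.2815 = 0.0189
H(X) + H(Y) - H(X,Y) = 0.4644 + 0.3004 - 0.7458 = 0.0189

All forms give I(X;Y) = 0.0189 dits. ✓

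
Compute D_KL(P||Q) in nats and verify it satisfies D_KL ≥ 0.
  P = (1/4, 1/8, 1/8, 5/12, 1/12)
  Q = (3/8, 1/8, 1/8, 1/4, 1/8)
0.0777 nats

KL divergence satisfies the Gibbs inequality: D_KL(P||Q) ≥ 0 for all distributions P, Q.

D_KL(P||Q) = Σ p(x) log(p(x)/q(x))
Term by term:
  x=0: 1/4 × log_e[(1/4)/(3/8)] = -0.1014
  x=1: 1/8 × log_e[(1/8)/(1/8)] = 0.0000
  x=2: 1/8 × log_e[(1/8)/(1/8)] = 0.0000
  x=3: 5/12 × log_e[(5/12)/(1/4)] = 0.2128
  x=4: 1/12 × log_e[(1/12)/(1/8)] = -0.0338
D_KL(P||Q) = 0.0777 nats

D_KL(P||Q) = 0.0777 ≥ 0 ✓

This non-negativity is a fundamental property: relative entropy cannot be negative because it measures how different Q is from P.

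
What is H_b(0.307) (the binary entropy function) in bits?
0.8897 bits

The binary entropy function is:
H(p) = -p log(p) - (1-p) log(1-p)

H(0.307) = -0.307 × log_2(0.307) - 0.693 × log_2(0.693)
H(0.307) = 0.8897 bits

Note: Binary entropy is maximized at p=0.5 (H=1 bit) and minimized at p=0 or p=1 (H=0).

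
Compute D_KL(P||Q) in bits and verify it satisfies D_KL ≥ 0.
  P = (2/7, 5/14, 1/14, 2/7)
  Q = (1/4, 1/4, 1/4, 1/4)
0.1648 bits

KL divergence satisfies the Gibbs inequality: D_KL(P||Q) ≥ 0 for all distributions P, Q.

D_KL(P||Q) = Σ p(x) log(p(x)/q(x))
Term by term:
  x=0: 2/7 × log_2[(2/7)/(1/4)] = 0.0550
  x=1: 5/14 × log_2[(5/14)/(1/4)] = 0.1838
  x=2: 1/14 × log_2[(1/14)/(1/4)] = -0.1291
  x=3: 2/7 × log_2[(2/7)/(1/4)] = 0.0550
D_KL(P||Q) = 0.1648 bits

D_KL(P||Q) = 0.1648 ≥ 0 ✓

This non-negativity is a fundamental property: relative entropy cannot be negative because it measures how different Q is from P.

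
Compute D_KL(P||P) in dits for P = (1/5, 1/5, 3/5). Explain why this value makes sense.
0.0000 dits

KL divergence satisfies the Gibbs inequality: D_KL(P||Q) ≥ 0 for all distributions P, Q.

D_KL(P||Q) = Σ p(x) log(p(x)/q(x))
Each term is p(x) × log_10(p(x)/p(x)) = p(x) × log_10(1) = 0, so the sum is 0.
D_KL(P||Q) = 0.0000 dits

When P = Q, the KL divergence is exactly 0, as there is no 'divergence' between identical distributions.

This non-negativity is a fundamental property: relative entropy cannot be negative because it measures how different Q is from P.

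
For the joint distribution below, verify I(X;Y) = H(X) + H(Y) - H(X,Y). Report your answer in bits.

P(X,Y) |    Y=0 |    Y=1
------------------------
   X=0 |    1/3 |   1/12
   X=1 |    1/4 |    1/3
I(X;Y) = 0.1043 bits

Mutual information has multiple equivalent forms:
- I(X;Y) = H(X) - H(X|Y)
- I(X;Y) = H(Y) - H(Y|X)
- I(X;Y) = H(X) + H(Y) - H(X,Y)

Computing all quantities:
H(X) = 0.9799, H(Y) = 0.9799, H(X,Y) = 1.8554
H(X|Y) = 0.8755, H(Y|X) = 0.8755

Verification:
H(X) - H(X|Y) = 0.9799 - 0.8755 = 0.1043
H(Y) - H(Y|X) = 0.9799 - 0.8755 = 0.1043
H(X) + H(Y) - H(X,Y) = 0.9799 + 0.9799 - 1.8554 = 0.1043

All forms give I(X;Y) = 0.1043 bits. ✓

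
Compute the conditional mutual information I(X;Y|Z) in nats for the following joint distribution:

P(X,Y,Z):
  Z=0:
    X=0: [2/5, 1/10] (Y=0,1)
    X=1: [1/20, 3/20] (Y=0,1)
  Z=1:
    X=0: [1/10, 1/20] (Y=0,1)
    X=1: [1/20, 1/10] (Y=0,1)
0.1106 nats

Conditional mutual information: I(X;Y|Z) = H(X|Z) + H(Y|Z) - H(X,Y|Z)

H(Z) = 0.6109
H(X,Z) = 1.2376 → H(X|Z) = 0.6267
H(Y,Z) = 1.2750 → H(Y|Z) = 0.6642
H(X,Y,Z) = 1.7912 → H(X,Y|Z) = 1.1804

I(X;Y|Z) = 0.6267 + 0.6642 - 1.1804 = 0.1106 nats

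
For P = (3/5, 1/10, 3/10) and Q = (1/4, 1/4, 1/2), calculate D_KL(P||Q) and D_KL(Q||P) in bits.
D_KL(P||Q) = 0.4045, D_KL(Q||P) = 0.3832

KL divergence is not symmetric: D_KL(P||Q) ≠ D_KL(Q||P) in general.

D_KL(P||Q) = 0.4045 bits
D_KL(Q||P) = 0.3832 bits

No, they are not equal!

This asymmetry is why KL divergence is not a true distance metric.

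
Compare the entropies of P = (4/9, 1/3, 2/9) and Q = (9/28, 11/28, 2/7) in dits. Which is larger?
Q

Computing entropies in dits:
H(P) = 0.4607
H(Q) = 0.4733

Distribution Q has higher entropy.

Intuition: The distribution closer to uniform (more spread out) has higher entropy.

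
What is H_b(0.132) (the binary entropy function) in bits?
0.5629 bits

The binary entropy function is:
H(p) = -p log(p) - (1-p) log(1-p)

H(0.132) = -0.132 × log_2(0.132) - 0.868 × log_2(0.868)
H(0.132) = 0.5629 bits

Note: Binary entropy is maximized at p=0.5 (H=1 bit) and minimized at p=0 or p=1 (H=0).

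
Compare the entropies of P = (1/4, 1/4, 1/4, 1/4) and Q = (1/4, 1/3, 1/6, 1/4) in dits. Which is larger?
P

Computing entropies in dits:
H(P) = 0.6021
H(Q) = 0.5898

Distribution P has higher entropy.

Intuition: The distribution closer to uniform (more spread out) has higher entropy.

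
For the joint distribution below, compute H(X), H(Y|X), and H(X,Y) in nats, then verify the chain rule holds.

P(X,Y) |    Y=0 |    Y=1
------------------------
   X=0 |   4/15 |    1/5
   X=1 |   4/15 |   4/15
H(X,Y) = 1.3793, H(X) = 0.6909, H(Y|X) = 0.6884 (all in nats)

Chain rule: H(X,Y) = H(X) + H(Y|X)

Left side — joint entropy directly:
H(X,Y) = -Σ p(x,y) log p(x,y) = 1.3793 nats

Right side — compute H(Y|X) from the conditional distributions:
P(X) = (7/15, 8/15), so H(X) = 0.6909 nats
H(Y|X) = Σ_x P(X=x) · H(Y|X=x):
  P(Y|X=0) = (4/7, 3/7), H(Y|X=0) = 0.6829, weight P(X=0) = 7/15
  P(Y|X=1) = (1/2, 1/2), H(Y|X=1) = 0.6931, weight P(X=1) = 8/15
H(Y|X) = 0.6884 nats

H(X) + H(Y|X) = 0.6909 + 0.6884 = 1.3793 nats

Both sides equal 1.3793 nats. ✓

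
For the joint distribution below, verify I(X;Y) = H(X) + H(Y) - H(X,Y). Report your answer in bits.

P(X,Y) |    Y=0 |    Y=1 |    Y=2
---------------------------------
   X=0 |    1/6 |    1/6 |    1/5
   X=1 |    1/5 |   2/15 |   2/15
I(X;Y) = 0.0113 bits

Mutual information has multiple equivalent forms:
- I(X;Y) = H(X) - H(X|Y)
- I(X;Y) = H(Y) - H(Y|X)
- I(X;Y) = H(X) + H(Y) - H(X,Y)

Computing all quantities:
H(X) = 0.9968, H(Y) = 1.5801, H(X,Y) = 2.5656
H(X|Y) = 0.9855, H(Y|X) = 1.5688

Verification:
H(X) - H(X|Y) = 0.9968 - 0.9855 = 0.0113
H(Y) - H(Y|X) = 1.5801 - 1.5688 = 0.0113
H(X) + H(Y) - H(X,Y) = 0.9968 + 1.5801 - 2.5656 = 0.0113

All forms give I(X;Y) = 0.0113 bits. ✓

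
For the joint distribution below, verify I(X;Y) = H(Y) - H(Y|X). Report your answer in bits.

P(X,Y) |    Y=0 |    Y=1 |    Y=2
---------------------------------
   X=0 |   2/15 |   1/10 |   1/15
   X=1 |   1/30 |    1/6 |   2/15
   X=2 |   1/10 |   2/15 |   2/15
I(X;Y) = 0.0762 bits

Mutual information has multiple equivalent forms:
- I(X;Y) = H(X) - H(X|Y)
- I(X;Y) = H(Y) - H(Y|X)
- I(X;Y) = H(X) + H(Y) - H(X,Y)

Computing all quantities:
H(X) = 1.5801, H(Y) = 1.5656, H(X,Y) = 3.0696
H(X|Y) = 1.5040, H(Y|X) = 1.4894

Verification:
H(X) - H(X|Y) = 1.5801 - 1.5040 = 0.0762
H(Y) - H(Y|X) = 1.5656 - 1.4894 = 0.0762
H(X) + H(Y) - H(X,Y) = 1.5801 + 1.5656 - 3.0696 = 0.0762

All forms give I(X;Y) = 0.0762 bits. ✓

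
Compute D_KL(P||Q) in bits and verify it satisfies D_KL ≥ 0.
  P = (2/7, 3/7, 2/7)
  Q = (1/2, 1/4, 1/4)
0.1576 bits

KL divergence satisfies the Gibbs inequality: D_KL(P||Q) ≥ 0 for all distributions P, Q.

D_KL(P||Q) = Σ p(x) log(p(x)/q(x))
Term by term:
  x=0: 2/7 × log_2[(2/7)/(1/2)] = -0.2307
  x=1: 3/7 × log_2[(3/7)/(1/4)] = 0.3333
  x=2: 2/7 × log_2[(2/7)/(1/4)] = 0.0550
D_KL(P||Q) = 0.1576 bits

D_KL(P||Q) = 0.1576 ≥ 0 ✓

This non-negativity is a fundamental property: relative entropy cannot be negative because it measures how different Q is from P.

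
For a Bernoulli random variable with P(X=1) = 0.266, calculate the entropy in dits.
0.2516 dits

The binary entropy function is:
H(p) = -p log(p) - (1-p) log(1-p)

H(0.266) = -0.266 × log_10(0.266) - 0.734 × log_10(0.734)
H(0.266) = 0.2516 dits

Note: Binary entropy is maximized at p=0.5 (H=1 bit) and minimized at p=0 or p=1 (H=0).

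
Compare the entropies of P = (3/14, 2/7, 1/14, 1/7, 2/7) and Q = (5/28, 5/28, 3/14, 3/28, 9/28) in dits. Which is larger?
Q

Computing entropies in dits:
H(P) = 0.6568
H(Q) = 0.6729

Distribution Q has higher entropy.

Intuition: The distribution closer to uniform (more spread out) has higher entropy.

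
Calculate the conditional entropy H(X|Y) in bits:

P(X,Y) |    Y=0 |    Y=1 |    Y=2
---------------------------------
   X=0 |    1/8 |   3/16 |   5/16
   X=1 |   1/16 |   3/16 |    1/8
0.9248 bits

Using the chain rule: H(X|Y) = H(X,Y) - H(Y)

First, compute H(X,Y) = 2.4300 bits

Marginal P(Y) = (3/16, 3/8, 7/16)
H(Y) = 1.5052 bits

H(X|Y) = H(X,Y) - H(Y) = 2.4300 - 1.5052 = 0.9248 bits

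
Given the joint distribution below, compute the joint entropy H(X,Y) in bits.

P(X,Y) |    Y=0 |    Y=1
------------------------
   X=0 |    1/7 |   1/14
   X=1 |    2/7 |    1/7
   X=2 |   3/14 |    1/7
2.4677 bits

Joint entropy is H(X,Y) = -Σ_{x,y} p(x,y) log p(x,y).

Summing over all non-zero entries:
H(X,Y) = -[1/7·log_2(1/7) + 1/14·log_2(1/14) + 2/7·log_2(2/7) + 1/7·log_2(1/7) + 3/14·log_2(3/14) + 1/7·log_2(1/7)]
H(X,Y) = 2.4677 bits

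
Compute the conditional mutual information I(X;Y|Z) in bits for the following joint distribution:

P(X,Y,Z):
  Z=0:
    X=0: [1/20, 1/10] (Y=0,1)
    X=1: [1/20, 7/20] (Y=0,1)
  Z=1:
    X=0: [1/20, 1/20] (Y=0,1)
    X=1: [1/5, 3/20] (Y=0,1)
0.0222 bits

Conditional mutual information: I(X;Y|Z) = H(X|Z) + H(Y|Z) - H(X,Y|Z)

H(Z) = 0.9928
H(X,Z) = 1.8016 → H(X|Z) = 0.8088
H(Y,Z) = 1.8150 → H(Y|Z) = 0.8222
H(X,Y,Z) = 2.6016 → H(X,Y|Z) = 1.6088

I(X;Y|Z) = 0.8088 + 0.8222 - 1.6088 = 0.0222 bits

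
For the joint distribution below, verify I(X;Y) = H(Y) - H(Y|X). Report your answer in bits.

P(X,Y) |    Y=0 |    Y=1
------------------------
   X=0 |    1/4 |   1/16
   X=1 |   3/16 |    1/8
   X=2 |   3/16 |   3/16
I(X;Y) = 0.0504 bits

Mutual information has multiple equivalent forms:
- I(X;Y) = H(X) - H(X|Y)
- I(X;Y) = H(Y) - H(Y|X)
- I(X;Y) = H(X) + H(Y) - H(X,Y)

Computing all quantities:
H(X) = 1.5794, H(Y) = 0.9544, H(X,Y) = 2.4835
H(X|Y) = 1.5290, H(Y|X) = 0.9040

Verification:
H(X) - H(X|Y) = 1.5794 - 1.5290 = 0.0504
H(Y) - H(Y|X) = 0.9544 - 0.9040 = 0.0504
H(X) + H(Y) - H(X,Y) = 1.5794 + 0.9544 - 2.4835 = 0.0504

All forms give I(X;Y) = 0.0504 bits. ✓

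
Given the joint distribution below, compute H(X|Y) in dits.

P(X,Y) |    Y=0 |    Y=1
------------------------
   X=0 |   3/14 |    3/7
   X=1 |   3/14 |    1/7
0.2686 dits

Using the chain rule: H(X|Y) = H(X,Y) - H(Y)

First, compute H(X,Y) = 0.5651 dits

Marginal P(Y) = (3/7, 4/7)
H(Y) = 0.2966 dits

H(X|Y) = H(X,Y) - H(Y) = 0.5651 - 0.2966 = 0.2686 dits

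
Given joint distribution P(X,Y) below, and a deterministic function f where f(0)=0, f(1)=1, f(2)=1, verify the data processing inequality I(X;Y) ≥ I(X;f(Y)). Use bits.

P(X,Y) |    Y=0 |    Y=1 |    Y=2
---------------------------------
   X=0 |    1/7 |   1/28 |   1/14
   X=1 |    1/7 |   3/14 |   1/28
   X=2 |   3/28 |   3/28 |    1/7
I(X;Y) = 0.1349, I(X;f(Y)) = 0.0341, inequality holds: 0.1349 ≥ 0.0341

Data Processing Inequality: For any Markov chain X → Y → Z, we have I(X;Y) ≥ I(X;Z).

Here Z = f(Y) is a deterministic function of Y, forming X → Y → Z.

Original I(X;Y) = 0.1349 bits

After applying f:
P(X,Z) where Z=f(Y):
- P(X,Z=0) = P(X,Y=0)
- P(X,Z=1) = P(X,Y=1) + P(X,Y=2)

I(X;Z) = I(X;f(Y)) = 0.0341 bits

Verification: 0.1349 ≥ 0.0341 ✓

Information cannot be created by processing; the function f can only lose information about X.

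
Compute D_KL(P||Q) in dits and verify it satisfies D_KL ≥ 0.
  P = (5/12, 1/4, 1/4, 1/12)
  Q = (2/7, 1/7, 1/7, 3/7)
0.1305 dits

KL divergence satisfies the Gibbs inequality: D_KL(P||Q) ≥ 0 for all distributions P, Q.

D_KL(P||Q) = Σ p(x) log(p(x)/q(x))
Term by term:
  x=0: 5/12 × log_10[(5/12)/(2/7)] = 0.0683
  x=1: 1/4 × log_10[(1/4)/(1/7)] = 0.0608
  x=2: 1/4 × log_10[(1/4)/(1/7)] = 0.0608
  x=3: 1/12 × log_10[(1/12)/(3/7)] = -0.0593
D_KL(P||Q) = 0.1305 dits

D_KL(P||Q) = 0.1305 ≥ 0 ✓

This non-negativity is a fundamental property: relative entropy cannot be negative because it measures how different Q is from P.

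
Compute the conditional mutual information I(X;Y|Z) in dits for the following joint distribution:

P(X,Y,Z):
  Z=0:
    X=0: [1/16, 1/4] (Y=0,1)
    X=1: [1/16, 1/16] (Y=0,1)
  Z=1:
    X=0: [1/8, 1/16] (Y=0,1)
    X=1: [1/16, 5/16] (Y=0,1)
0.0384 dits

Conditional mutual information: I(X;Y|Z) = H(X|Z) + H(Y|Z) - H(X,Y|Z)

H(Z) = 0.2976
H(X,Z) = 0.5668 → H(X|Z) = 0.2692
H(Y,Z) = 0.5668 → H(Y|Z) = 0.2692
H(X,Y,Z) = 0.7975 → H(X,Y|Z) = 0.4999

I(X;Y|Z) = 0.2692 + 0.2692 - 0.4999 = 0.0384 dits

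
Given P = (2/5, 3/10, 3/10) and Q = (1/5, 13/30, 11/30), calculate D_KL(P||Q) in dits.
0.0464 dits

KL divergence: D_KL(P||Q) = Σ p(x) log(p(x)/q(x))

Computing term by term:
  x=0: 2/5 × log_10[(2/5)/(1/5)] = 2/5 × 0.3010 = 0.1204
  x=1: 3/10 × log_10[(3/10)/(13/30)] = 3/10 × -0.1597 = -0.0479
  x=2: 3/10 × log_10[(3/10)/(11/30)] = 3/10 × -0.0872 = -0.0261

D_KL(P||Q) = 0.0464 dits

Note: KL divergence is always non-negative and equals 0 iff P = Q.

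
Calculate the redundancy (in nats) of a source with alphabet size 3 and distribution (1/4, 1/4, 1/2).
0.0589 nats

Redundancy measures how far a source is from maximum entropy:
R = H_max - H(X)

Maximum entropy for 3 symbols: H_max = log_e(3) = 1.0986 nats
Actual entropy: H(X) = 1.0397 nats
Redundancy: R = 1.0986 - 1.0397 = 0.0589 nats

This redundancy represents potential for compression: the source could be compressed by 0.0589 nats per symbol.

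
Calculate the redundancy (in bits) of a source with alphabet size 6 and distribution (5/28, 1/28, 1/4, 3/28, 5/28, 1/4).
0.1804 bits

Redundancy measures how far a source is from maximum entropy:
R = H_max - H(X)

Maximum entropy for 6 symbols: H_max = log_2(6) = 2.5850 bits
Actual entropy: H(X) = 2.4046 bits
Redundancy: R = 2.5850 - 2.4046 = 0.1804 bits

This redundancy represents potential for compression: the source could be compressed by 0.1804 bits per symbol.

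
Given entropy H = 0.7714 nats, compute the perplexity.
2.1628

Perplexity is e^H (or exp(H) for natural log).

H = 0.7714 nats
Perplexity = e^0.7714 = 2.1628

Interpretation: The model's uncertainty is equivalent to choosing uniformly among 2.2 options.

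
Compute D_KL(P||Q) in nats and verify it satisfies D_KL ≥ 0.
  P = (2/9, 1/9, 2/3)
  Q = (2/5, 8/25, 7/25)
0.3302 nats

KL divergence satisfies the Gibbs inequality: D_KL(P||Q) ≥ 0 for all distributions P, Q.

D_KL(P||Q) = Σ p(x) log(p(x)/q(x))
Term by term:
  x=0: 2/9 × log_e[(2/9)/(2/5)] = -0.1306
  x=1: 1/9 × log_e[(1/9)/(8/25)] = -0.1175
  x=2: 2/3 × log_e[(2/3)/(7/25)] = 0.5783
D_KL(P||Q) = 0.3302 nats

D_KL(P||Q) = 0.3302 ≥ 0 ✓

This non-negativity is a fundamental property: relative entropy cannot be negative because it measures how different Q is from P.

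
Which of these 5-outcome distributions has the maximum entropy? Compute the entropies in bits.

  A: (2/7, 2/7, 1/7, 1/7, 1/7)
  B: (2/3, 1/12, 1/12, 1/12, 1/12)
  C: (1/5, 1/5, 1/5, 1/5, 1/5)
C

For a discrete distribution over n outcomes, entropy is maximized by the uniform distribution.

Computing entropies:
H(A) = 2.2359 bits
H(B) = 1.5850 bits
H(C) = 2.3219 bits

The uniform distribution (where all probabilities equal 1/5) achieves the maximum entropy of log_2(5) = 2.3219 bits.

Distribution C has the highest entropy.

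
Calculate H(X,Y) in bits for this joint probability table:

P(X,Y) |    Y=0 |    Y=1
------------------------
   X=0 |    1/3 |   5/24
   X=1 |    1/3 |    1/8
1.9031 bits

Joint entropy is H(X,Y) = -Σ_{x,y} p(x,y) log p(x,y).

Summing over all non-zero entries:
H(X,Y) = -[1/3·log_2(1/3) + 5/24·log_2(5/24) + 1/3·log_2(1/3) + 1/8·log_2(1/8)]
H(X,Y) = 1.9031 bits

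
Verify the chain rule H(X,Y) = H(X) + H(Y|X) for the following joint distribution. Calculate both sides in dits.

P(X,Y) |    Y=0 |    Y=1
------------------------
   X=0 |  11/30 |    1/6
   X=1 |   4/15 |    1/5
H(X,Y) = 0.5823, H(X) = 0.3001, H(Y|X) = 0.2823 (all in dits)

Chain rule: H(X,Y) = H(X) + H(Y|X)

Left side — joint entropy directly:
H(X,Y) = -Σ p(x,y) log p(x,y) = 0.5823 dits

Right side — compute H(Y|X) from the conditional distributions:
P(X) = (8/15, 7/15), so H(X) = 0.3001 dits
H(Y|X) = Σ_x P(X=x) · H(Y|X=x):
  P(Y|X=0) = (11/16, 5/16), H(Y|X=0) = 0.2697, weight P(X=0) = 8/15
  P(Y|X=1) = (4/7, 3/7), H(Y|X=1) = 0.2966, weight P(X=1) = 7/15
H(Y|X) = 0.2823 dits

H(X) + H(Y|X) = 0.3001 + 0.2823 = 0.5823 dits

Both sides equal 0.5823 dits. ✓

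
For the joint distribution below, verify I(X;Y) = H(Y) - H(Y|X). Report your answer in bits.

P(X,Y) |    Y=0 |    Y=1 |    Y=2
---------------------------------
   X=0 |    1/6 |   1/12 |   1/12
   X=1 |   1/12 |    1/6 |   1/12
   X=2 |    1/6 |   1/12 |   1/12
I(X;Y) = 0.0546 bits

Mutual information has multiple equivalent forms:
- I(X;Y) = H(X) - H(X|Y)
- I(X;Y) = H(Y) - H(Y|X)
- I(X;Y) = H(X) + H(Y) - H(X,Y)

Computing all quantities:
H(X) = 1.5850, H(Y) = 1.5546, H(X,Y) = 3.0850
H(X|Y) = 1.5304, H(Y|X) = 1.5000

Verification:
H(X) - H(X|Y) = 1.5850 - 1.5304 = 0.0546
H(Y) - H(Y|X) = 1.5546 - 1.5000 = 0.0546
H(X) + H(Y) - H(X,Y) = 1.5850 + 1.5546 - 3.0850 = 0.0546

All forms give I(X;Y) = 0.0546 bits. ✓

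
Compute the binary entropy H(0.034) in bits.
0.2141 bits

The binary entropy function is:
H(p) = -p log(p) - (1-p) log(1-p)

H(0.034) = -0.034 × log_2(0.034) - 0.966 × log_2(0.966)
H(0.034) = 0.2141 bits

Note: Binary entropy is maximized at p=0.5 (H=1 bit) and minimized at p=0 or p=1 (H=0).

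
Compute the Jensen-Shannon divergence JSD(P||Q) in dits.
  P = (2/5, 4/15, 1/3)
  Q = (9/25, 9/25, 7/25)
0.0022 dits

Jensen-Shannon divergence is:
JSD(P||Q) = 0.5 × D_KL(P||M) + 0.5 × D_KL(Q||M)
where M = 0.5 × (P + Q) is the mixture distribution.

M = 0.5 × (2/5, 4/15, 1/3) + 0.5 × (9/25, 9/25, 7/25) = (0.38, 0.313333, 0.306667)

D_KL(P||M) = 0.0023 dits
D_KL(Q||M) = 0.0022 dits

JSD(P||Q) = 0.5 × 0.0023 + 0.5 × 0.0022 = 0.0022 dits

Unlike KL divergence, JSD is symmetric and bounded: 0 ≤ JSD ≤ log(2).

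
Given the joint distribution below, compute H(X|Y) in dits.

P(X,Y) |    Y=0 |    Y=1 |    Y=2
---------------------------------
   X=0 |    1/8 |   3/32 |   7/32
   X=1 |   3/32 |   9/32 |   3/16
0.2782 dits

Using the chain rule: H(X|Y) = H(X,Y) - H(Y)

First, compute H(X,Y) = 0.7413 dits

Marginal P(Y) = (7/32, 3/8, 13/32)
H(Y) = 0.4631 dits

H(X|Y) = H(X,Y) - H(Y) = 0.7413 - 0.4631 = 0.2782 dits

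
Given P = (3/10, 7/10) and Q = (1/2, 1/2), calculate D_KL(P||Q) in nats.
0.0823 nats

KL divergence: D_KL(P||Q) = Σ p(x) log(p(x)/q(x))

Computing term by term:
  x=0: 3/10 × log_e[(3/10)/(1/2)] = 3/10 × -0.5108 = -0.1532
  x=1: 7/10 × log_e[(7/10)/(1/2)] = 7/10 × 0.3365 = 0.2355

D_KL(P||Q) = 0.0823 nats

Note: KL divergence is always non-negative and equals 0 iff P = Q.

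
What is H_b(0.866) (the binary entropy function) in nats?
0.3939 nats

The binary entropy function is:
H(p) = -p log(p) - (1-p) log(1-p)

H(0.866) = -0.866 × log_e(0.866) - 0.134 × log_e(0.134)
H(0.866) = 0.3939 nats

Note: Binary entropy is maximized at p=0.5 (H=1 bit) and minimized at p=0 or p=1 (H=0).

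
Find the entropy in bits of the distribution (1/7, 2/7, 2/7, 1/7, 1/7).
2.2359 bits

Shannon entropy is H(X) = -Σ p(x) log p(x).

For P = (1/7, 2/7, 2/7, 1/7, 1/7):
H = -1/7 × log_2(1/7) -2/7 × log_2(2/7) -2/7 × log_2(2/7) -1/7 × log_2(1/7) -1/7 × log_2(1/7)
H = 2.2359 bits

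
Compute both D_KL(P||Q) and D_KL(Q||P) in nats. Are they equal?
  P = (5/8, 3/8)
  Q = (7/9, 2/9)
D_KL(P||Q) = 0.0595, D_KL(Q||P) = 0.0538

KL divergence is not symmetric: D_KL(P||Q) ≠ D_KL(Q||P) in general.

D_KL(P||Q) = 0.0595 nats
D_KL(Q||P) = 0.0538 nats

No, they are not equal!

This asymmetry is why KL divergence is not a true distance metric.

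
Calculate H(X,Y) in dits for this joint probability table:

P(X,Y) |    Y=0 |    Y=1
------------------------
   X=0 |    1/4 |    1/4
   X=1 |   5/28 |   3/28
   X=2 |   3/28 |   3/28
0.7464 dits

Joint entropy is H(X,Y) = -Σ_{x,y} p(x,y) log p(x,y).

Summing over all non-zero entries:
H(X,Y) = -[1/4·log_10(1/4) + 1/4·log_10(1/4) + 5/28·log_10(5/28) + 3/28·log_10(3/28) + 3/28·log_10(3/28) + 3/28·log_10(3/28)]
H(X,Y) = 0.7464 dits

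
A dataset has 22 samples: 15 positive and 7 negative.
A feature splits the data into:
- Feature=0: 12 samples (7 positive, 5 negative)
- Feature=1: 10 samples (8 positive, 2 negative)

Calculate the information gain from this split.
0.0398 bits

Information Gain = H(Y) - H(Y|Feature)

Before split:
P(positive) = 15/22 = 0.6818
H(Y) = 0.9024 bits

After split:
Feature=0: H = 0.9799 bits (weight = 12/22)
Feature=1: H = 0.7219 bits (weight = 10/22)
H(Y|Feature) = (12/22)×0.9799 + (10/22)×0.7219 = 0.8626 bits

Information Gain = 0.9024 - 0.8626 = 0.0398 bits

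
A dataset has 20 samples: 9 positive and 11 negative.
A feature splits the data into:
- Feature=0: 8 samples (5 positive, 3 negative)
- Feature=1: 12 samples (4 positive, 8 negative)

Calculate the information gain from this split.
0.0600 bits

Information Gain = H(Y) - H(Y|Feature)

Before split:
P(positive) = 9/20 = 0.4500
H(Y) = 0.9928 bits

After split:
Feature=0: H = 0.9544 bits (weight = 8/20)
Feature=1: H = 0.9183 bits (weight = 12/20)
H(Y|Feature) = (8/20)×0.9544 + (12/20)×0.9183 = 0.9328 bits

Information Gain = 0.9928 - 0.9328 = 0.0600 bits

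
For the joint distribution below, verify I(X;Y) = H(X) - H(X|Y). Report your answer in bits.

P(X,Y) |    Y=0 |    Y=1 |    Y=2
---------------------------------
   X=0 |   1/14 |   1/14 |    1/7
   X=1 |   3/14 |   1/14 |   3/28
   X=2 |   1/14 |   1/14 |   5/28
I(X;Y) = 0.0767 bits

Mutual information has multiple equivalent forms:
- I(X;Y) = H(X) - H(X|Y)
- I(X;Y) = H(Y) - H(Y|X)
- I(X;Y) = H(X) + H(Y) - H(X,Y)

Computing all quantities:
H(X) = 1.5722, H(Y) = 1.5306, H(X,Y) = 3.0261
H(X|Y) = 1.4955, H(Y|X) = 1.4539

Verification:
H(X) - H(X|Y) = 1.5722 - 1.4955 = 0.0767
H(Y) - H(Y|X) = 1.5306 - 1.4539 = 0.0767
H(X) + H(Y) - H(X,Y) = 1.5722 + 1.5306 - 3.0261 = 0.0767

All forms give I(X;Y) = 0.0767 bits. ✓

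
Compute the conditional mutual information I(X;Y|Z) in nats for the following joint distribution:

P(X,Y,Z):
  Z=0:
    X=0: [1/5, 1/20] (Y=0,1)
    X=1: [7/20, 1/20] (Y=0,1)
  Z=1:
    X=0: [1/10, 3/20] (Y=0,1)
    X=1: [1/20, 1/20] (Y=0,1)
0.0047 nats

Conditional mutual information: I(X;Y|Z) = H(X|Z) + H(Y|Z) - H(X,Y|Z)

H(Z) = 0.6474
H(X,Z) = 1.2899 → H(X|Z) = 0.6425
H(Y,Z) = 1.1655 → H(Y|Z) = 0.5181
H(X,Y,Z) = 1.8033 → H(X,Y|Z) = 1.1559

I(X;Y|Z) = 0.6425 + 0.5181 - 1.1559 = 0.0047 nats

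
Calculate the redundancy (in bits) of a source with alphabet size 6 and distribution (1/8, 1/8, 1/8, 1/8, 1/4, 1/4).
0.0850 bits

Redundancy measures how far a source is from maximum entropy:
R = H_max - H(X)

Maximum entropy for 6 symbols: H_max = log_2(6) = 2.5850 bits
Actual entropy: H(X) = 2.5000 bits
Redundancy: R = 2.5850 - 2.5000 = 0.0850 bits

This redundancy represents potential for compression: the source could be compressed by 0.0850 bits per symbol.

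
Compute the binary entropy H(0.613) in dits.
0.2898 dits

The binary entropy function is:
H(p) = -p log(p) - (1-p) log(1-p)

H(0.613) = -0.613 × log_10(0.613) - 0.387 × log_10(0.387)
H(0.613) = 0.2898 dits

Note: Binary entropy is maximized at p=0.5 (H=1 bit) and minimized at p=0 or p=1 (H=0).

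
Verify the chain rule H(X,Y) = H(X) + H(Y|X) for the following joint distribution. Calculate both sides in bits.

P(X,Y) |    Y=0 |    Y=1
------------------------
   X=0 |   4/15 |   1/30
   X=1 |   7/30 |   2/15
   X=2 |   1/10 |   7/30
H(X,Y) = 2.3716, H(X) = 1.5801, H(Y|X) = 0.7915 (all in bits)

Chain rule: H(X,Y) = H(X) + H(Y|X)

Left side — joint entropy directly:
H(X,Y) = -Σ p(x,y) log p(x,y) = 2.3716 bits

Right side — compute H(Y|X) from the conditional distributions:
P(X) = (3/10, 11/30, 1/3), so H(X) = 1.5801 bits
H(Y|X) = Σ_x P(X=x) · H(Y|X=x):
  P(Y|X=0) = (8/9, 1/9), H(Y|X=0) = 0.5033, weight P(X=0) = 3/10
  P(Y|X=1) = (7/11, 4/11), H(Y|X=1) = 0.9457, weight P(X=1) = 11/30
  P(Y|X=2) = (3/10, 7/10), H(Y|X=2) = 0.8813, weight P(X=2) = 1/3
H(Y|X) = 0.7915 bits

H(X) + H(Y|X) = 1.5801 + 0.7915 = 2.3716 bits

Both sides equal 2.3716 bits. ✓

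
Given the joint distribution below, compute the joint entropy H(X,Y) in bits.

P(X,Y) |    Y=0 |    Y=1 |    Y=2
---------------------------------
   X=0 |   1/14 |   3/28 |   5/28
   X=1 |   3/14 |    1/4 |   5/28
2.4811 bits

Joint entropy is H(X,Y) = -Σ_{x,y} p(x,y) log p(x,y).

Summing over all non-zero entries:
H(X,Y) = -[1/14·log_2(1/14) + 3/28·log_2(3/28) + 5/28·log_2(5/28) + 3/14·log_2(3/14) + 1/4·log_2(1/4) + 5/28·log_2(5/28)]
H(X,Y) = 2.4811 bits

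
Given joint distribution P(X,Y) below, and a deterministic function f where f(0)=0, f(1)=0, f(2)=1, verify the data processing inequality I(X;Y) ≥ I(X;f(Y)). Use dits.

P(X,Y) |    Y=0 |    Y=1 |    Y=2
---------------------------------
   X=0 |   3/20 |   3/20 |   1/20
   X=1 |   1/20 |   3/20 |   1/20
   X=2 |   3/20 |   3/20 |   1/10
I(X;Y) = 0.0116, I(X;f(Y)) = 0.0030, inequality holds: 0.0116 ≥ 0.0030

Data Processing Inequality: For any Markov chain X → Y → Z, we have I(X;Y) ≥ I(X;Z).

Here Z = f(Y) is a deterministic function of Y, forming X → Y → Z.

Original I(X;Y) = 0.0116 dits

After applying f:
P(X,Z) where Z=f(Y):
- P(X,Z=0) = P(X,Y=0) + P(X,Y=1)
- P(X,Z=1) = P(X,Y=2)

I(X;Z) = I(X;f(Y)) = 0.0030 dits

Verification: 0.0116 ≥ 0.0030 ✓

Information cannot be created by processing; the function f can only lose information about X.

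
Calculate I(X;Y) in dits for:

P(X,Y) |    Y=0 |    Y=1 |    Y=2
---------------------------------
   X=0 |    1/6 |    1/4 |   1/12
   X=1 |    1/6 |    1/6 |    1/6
0.0098 dits

Mutual information: I(X;Y) = H(X) + H(Y) - H(X,Y)

Marginals:
P(X) = (1/2, 1/2), H(X) = 0.3010 dits
P(Y) = (1/3, 5/12, 1/4), H(Y) = 0.4680 dits

Joint entropy: H(X,Y) = 0.7592 dits

I(X;Y) = 0.3010 + 0.4680 - 0.7592 = 0.0098 dits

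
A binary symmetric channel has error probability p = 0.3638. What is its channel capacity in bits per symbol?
0.0542 bits

For a binary symmetric channel (BSC) with error probability p:
Capacity C = 1 - H(p) bits per symbol

where H(p) = -p log₂(p) - (1-p) log₂(1-p) is the binary entropy function.

H(0.3638) = 0.9458 bits
C = 1 - 0.9458 = 0.0542 bits per symbol

This means we can reliably transmit up to 0.0542 bits of information per channel use.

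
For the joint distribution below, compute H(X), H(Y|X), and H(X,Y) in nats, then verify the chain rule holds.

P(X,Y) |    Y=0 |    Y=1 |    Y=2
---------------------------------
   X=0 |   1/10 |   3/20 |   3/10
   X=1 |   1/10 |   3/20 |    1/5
H(X,Y) = 1.7127, H(X) = 0.6881, H(Y|X) = 1.0246 (all in nats)

Chain rule: H(X,Y) = H(X) + H(Y|X)

Left side — joint entropy directly:
H(X,Y) = -Σ p(x,y) log p(x,y) = 1.7127 nats

Right side — compute H(Y|X) from the conditional distributions:
P(X) = (11/20, 9/20), so H(X) = 0.6881 nats
H(Y|X) = Σ_x P(X=x) · H(Y|X=x):
  P(Y|X=0) = (2/11, 3/11, 6/11), H(Y|X=0) = 0.9949, weight P(X=0) = 11/20
  P(Y|X=1) = (2/9, 1/3, 4/9), H(Y|X=1) = 1.0609, weight P(X=1) = 9/20
H(Y|X) = 1.0246 nats

H(X) + H(Y|X) = 0.6881 + 1.0246 = 1.7127 nats

Both sides equal 1.7127 nats. ✓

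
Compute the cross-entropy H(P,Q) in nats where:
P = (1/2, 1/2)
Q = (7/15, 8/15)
0.6954 nats

Cross-entropy: H(P,Q) = -Σ p(x) log q(x)

Alternatively: H(P,Q) = H(P) + D_KL(P||Q)
H(P) = 0.6931 nats
D_KL(P||Q) = 0.0022 nats

H(P,Q) = 0.6931 + 0.0022 = 0.6954 nats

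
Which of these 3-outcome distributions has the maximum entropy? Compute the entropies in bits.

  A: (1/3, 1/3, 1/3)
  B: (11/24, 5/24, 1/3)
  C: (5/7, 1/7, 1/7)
A

For a discrete distribution over n outcomes, entropy is maximized by the uniform distribution.

Computing entropies:
H(A) = 1.5850 bits
H(B) = 1.5157 bits
H(C) = 1.1488 bits

The uniform distribution (where all probabilities equal 1/3) achieves the maximum entropy of log_2(3) = 1.5850 bits.

Distribution A has the highest entropy.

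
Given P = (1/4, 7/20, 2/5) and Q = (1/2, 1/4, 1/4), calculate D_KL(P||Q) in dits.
0.0575 dits

KL divergence: D_KL(P||Q) = Σ p(x) log(p(x)/q(x))

Computing term by term:
  x=0: 1/4 × log_10[(1/4)/(1/2)] = 1/4 × -0.3010 = -0.0753
  x=1: 7/20 × log_10[(7/20)/(1/4)] = 7/20 × 0.1461 = 0.0511
  x=2: 2/5 × log_10[(2/5)/(1/4)] = 2/5 × 0.2041 = 0.0816

D_KL(P||Q) = 0.0575 dits

Note: KL divergence is always non-negative and equals 0 iff P = Q.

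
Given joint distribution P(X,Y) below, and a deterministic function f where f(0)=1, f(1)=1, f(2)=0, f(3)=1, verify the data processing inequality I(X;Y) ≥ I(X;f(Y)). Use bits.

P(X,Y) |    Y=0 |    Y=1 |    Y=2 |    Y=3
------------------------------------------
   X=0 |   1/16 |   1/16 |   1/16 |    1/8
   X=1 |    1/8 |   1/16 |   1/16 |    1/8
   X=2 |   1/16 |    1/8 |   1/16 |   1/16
I(X;Y) = 0.0567, I(X;f(Y)) = 0.0012, inequality holds: 0.0567 ≥ 0.0012

Data Processing Inequality: For any Markov chain X → Y → Z, we have I(X;Y) ≥ I(X;Z).

Here Z = f(Y) is a deterministic function of Y, forming X → Y → Z.

Original I(X;Y) = 0.0567 bits

After applying f:
P(X,Z) where Z=f(Y):
- P(X,Z=0) = P(X,Y=2)
- P(X,Z=1) = P(X,Y=0) + P(X,Y=1) + P(X,Y=3)

I(X;Z) = I(X;f(Y)) = 0.0012 bits

Verification: 0.0567 ≥ 0.0012 ✓

Information cannot be created by processing; the function f can only lose information about X.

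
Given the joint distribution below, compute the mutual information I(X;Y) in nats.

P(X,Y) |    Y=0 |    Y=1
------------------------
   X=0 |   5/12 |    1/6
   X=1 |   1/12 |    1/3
0.1357 nats

Mutual information: I(X;Y) = H(X) + H(Y) - H(X,Y)

Marginals:
P(X) = (7/12, 5/12), H(X) = 0.6792 nats
P(Y) = (1/2, 1/2), H(Y) = 0.6931 nats

Joint entropy: H(X,Y) = 1.2367 nats

I(X;Y) = 0.6792 + 0.6931 - 1.2367 = 0.1357 nats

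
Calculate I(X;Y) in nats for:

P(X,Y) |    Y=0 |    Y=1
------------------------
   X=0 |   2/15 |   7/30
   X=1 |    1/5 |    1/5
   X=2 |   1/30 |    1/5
0.0439 nats

Mutual information: I(X;Y) = H(X) + H(Y) - H(X,Y)

Marginals:
P(X) = (11/30, 2/5, 7/30), H(X) = 1.0740 nats
P(Y) = (11/30, 19/30), H(Y) = 0.6572 nats

Joint entropy: H(X,Y) = 1.6873 nats

I(X;Y) = 1.0740 + 0.6572 - 1.6873 = 0.0439 nats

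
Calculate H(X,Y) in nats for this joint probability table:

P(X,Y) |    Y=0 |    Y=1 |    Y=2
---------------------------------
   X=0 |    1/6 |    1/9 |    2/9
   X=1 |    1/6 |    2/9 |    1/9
1.7540 nats

Joint entropy is H(X,Y) = -Σ_{x,y} p(x,y) log p(x,y).

Summing over all non-zero entries:
H(X,Y) = -[1/6·log_e(1/6) + 1/9·log_e(1/9) + 2/9·log_e(2/9) + 1/6·log_e(1/6) + 2/9·log_e(2/9) + 1/9·log_e(1/9)]
H(X,Y) = 1.7540 nats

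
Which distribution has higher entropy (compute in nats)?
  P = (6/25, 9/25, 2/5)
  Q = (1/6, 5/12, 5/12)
P

Computing entropies in nats:
H(P) = 1.0768
H(Q) = 1.0282

Distribution P has higher entropy.

Intuition: The distribution closer to uniform (more spread out) has higher entropy.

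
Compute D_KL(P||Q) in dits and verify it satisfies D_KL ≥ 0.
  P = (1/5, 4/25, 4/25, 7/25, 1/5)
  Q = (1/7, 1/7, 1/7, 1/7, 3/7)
0.0606 dits

KL divergence satisfies the Gibbs inequality: D_KL(P||Q) ≥ 0 for all distributions P, Q.

D_KL(P||Q) = Σ p(x) log(p(x)/q(x))
Term by term:
  x=0: 1/5 × log_10[(1/5)/(1/7)] = 0.0292
  x=1: 4/25 × log_10[(4/25)/(1/7)] = 0.0079
  x=2: 4/25 × log_10[(4/25)/(1/7)] = 0.0079
  x=3: 7/25 × log_10[(7/25)/(1/7)] = 0.0818
  x=4: 1/5 × log_10[(1/5)/(3/7)] = -0.0662
D_KL(P||Q) = 0.0606 dits

D_KL(P||Q) = 0.0606 ≥ 0 ✓

This non-negativity is a fundamental property: relative entropy cannot be negative because it measures how different Q is from P.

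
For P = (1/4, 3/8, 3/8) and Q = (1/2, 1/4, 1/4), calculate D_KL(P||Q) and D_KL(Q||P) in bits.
D_KL(P||Q) = 0.1887, D_KL(Q||P) = 0.2075

KL divergence is not symmetric: D_KL(P||Q) ≠ D_KL(Q||P) in general.

D_KL(P||Q) = 0.1887 bits
D_KL(Q||P) = 0.2075 bits

No, they are not equal!

This asymmetry is why KL divergence is not a true distance metric.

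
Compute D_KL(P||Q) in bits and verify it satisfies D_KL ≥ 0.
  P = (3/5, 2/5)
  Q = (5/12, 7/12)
0.0979 bits

KL divergence satisfies the Gibbs inequality: D_KL(P||Q) ≥ 0 for all distributions P, Q.

D_KL(P||Q) = Σ p(x) log(p(x)/q(x))
Term by term:
  x=0: 3/5 × log_2[(3/5)/(5/12)] = 0.3156
  x=1: 2/5 × log_2[(2/5)/(7/12)] = -0.2177
D_KL(P||Q) = 0.0979 bits

D_KL(P||Q) = 0.0979 ≥ 0 ✓

This non-negativity is a fundamental property: relative entropy cannot be negative because it measures how different Q is from P.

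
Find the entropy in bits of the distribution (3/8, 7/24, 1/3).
1.5774 bits

Shannon entropy is H(X) = -Σ p(x) log p(x).

For P = (3/8, 7/24, 1/3):
H = -3/8 × log_2(3/8) -7/24 × log_2(7/24) -1/3 × log_2(1/3)
H = 1.5774 bits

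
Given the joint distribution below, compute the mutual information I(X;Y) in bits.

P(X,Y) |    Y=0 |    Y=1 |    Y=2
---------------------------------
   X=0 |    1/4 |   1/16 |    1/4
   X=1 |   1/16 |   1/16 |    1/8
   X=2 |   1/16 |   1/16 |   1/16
0.0500 bits

Mutual information: I(X;Y) = H(X) + H(Y) - H(X,Y)

Marginals:
P(X) = (9/16, 1/4, 3/16), H(X) = 1.4197 bits
P(Y) = (3/8, 3/16, 7/16), H(Y) = 1.5052 bits

Joint entropy: H(X,Y) = 2.8750 bits

I(X;Y) = 1.4197 + 1.5052 - 2.8750 = 0.0500 bits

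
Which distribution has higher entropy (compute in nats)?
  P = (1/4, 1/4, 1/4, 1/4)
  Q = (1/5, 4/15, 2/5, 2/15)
P

Computing entropies in nats:
H(P) = 1.3863
H(Q) = 1.3095

Distribution P has higher entropy.

Intuition: The distribution closer to uniform (more spread out) has higher entropy.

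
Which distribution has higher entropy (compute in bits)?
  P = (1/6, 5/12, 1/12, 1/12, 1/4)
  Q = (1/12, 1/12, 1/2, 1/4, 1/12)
P

Computing entropies in bits:
H(P) = 2.0546
H(Q) = 1.8962

Distribution P has higher entropy.

Intuition: The distribution closer to uniform (more spread out) has higher entropy.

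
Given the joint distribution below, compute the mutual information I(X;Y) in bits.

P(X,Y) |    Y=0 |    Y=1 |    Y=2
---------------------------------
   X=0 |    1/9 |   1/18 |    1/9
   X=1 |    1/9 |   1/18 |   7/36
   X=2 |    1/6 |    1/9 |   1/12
0.0555 bits

Mutual information: I(X;Y) = H(X) + H(Y) - H(X,Y)

Marginals:
P(X) = (5/18, 13/36, 13/36), H(X) = 1.5746 bits
P(Y) = (7/18, 2/9, 7/18), H(Y) = 1.5420 bits

Joint entropy: H(X,Y) = 3.0611 bits

I(X;Y) = 1.5746 + 1.5420 - 3.0611 = 0.0555 bits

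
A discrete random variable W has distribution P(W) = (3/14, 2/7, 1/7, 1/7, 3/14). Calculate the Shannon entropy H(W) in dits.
0.6836 dits

Shannon entropy is H(X) = -Σ p(x) log p(x).

For P = (3/14, 2/7, 1/7, 1/7, 3/14):
H = -3/14 × log_10(3/14) -2/7 × log_10(2/7) -1/7 × log_10(1/7) -1/7 × log_10(1/7) -3/14 × log_10(3/14)
H = 0.6836 dits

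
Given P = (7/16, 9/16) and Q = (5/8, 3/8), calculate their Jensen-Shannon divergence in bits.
0.0256 bits

Jensen-Shannon divergence is:
JSD(P||Q) = 0.5 × D_KL(P||M) + 0.5 × D_KL(Q||M)
where M = 0.5 × (P + Q) is the mixture distribution.

M = 0.5 × (7/16, 9/16) + 0.5 × (5/8, 3/8) = (17/32, 15/32)

D_KL(P||M) = 0.0254 bits
D_KL(Q||M) = 0.0258 bits

JSD(P||Q) = 0.5 × 0.0254 + 0.5 × 0.0258 = 0.0256 bits

Unlike KL divergence, JSD is symmetric and bounded: 0 ≤ JSD ≤ log(2).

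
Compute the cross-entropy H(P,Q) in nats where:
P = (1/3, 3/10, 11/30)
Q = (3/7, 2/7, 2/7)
1.1176 nats

Cross-entropy: H(P,Q) = -Σ p(x) log q(x)

Alternatively: H(P,Q) = H(P) + D_KL(P||Q)
H(P) = 1.0953 nats
D_KL(P||Q) = 0.0223 nats

H(P,Q) = 1.0953 + 0.0223 = 1.1176 nats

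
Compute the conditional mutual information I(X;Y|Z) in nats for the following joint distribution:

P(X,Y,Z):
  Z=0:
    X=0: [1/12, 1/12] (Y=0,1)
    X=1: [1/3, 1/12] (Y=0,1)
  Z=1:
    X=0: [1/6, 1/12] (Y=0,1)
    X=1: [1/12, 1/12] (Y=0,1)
0.0307 nats

Conditional mutual information: I(X;Y|Z) = H(X|Z) + H(Y|Z) - H(X,Y|Z)

H(Z) = 0.6792
H(X,Z) = 1.3086 → H(X|Z) = 0.6294
H(Y,Z) = 1.3086 → H(Y|Z) = 0.6294
H(X,Y,Z) = 1.9073 → H(X,Y|Z) = 1.2281

I(X;Y|Z) = 0.6294 + 0.6294 - 1.2281 = 0.0307 nats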